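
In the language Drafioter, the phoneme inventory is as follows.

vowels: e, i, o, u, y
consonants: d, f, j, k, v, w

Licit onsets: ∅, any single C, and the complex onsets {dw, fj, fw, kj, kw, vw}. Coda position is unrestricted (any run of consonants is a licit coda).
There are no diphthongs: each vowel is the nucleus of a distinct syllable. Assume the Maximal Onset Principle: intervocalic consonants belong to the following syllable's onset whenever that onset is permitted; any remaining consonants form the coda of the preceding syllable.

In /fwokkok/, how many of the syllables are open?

0

Nuclei (vowels): o, o → 2 syllables.
σ1/σ2 boundary: /kk/; trying suffixes from longest down, /k/ is the first permitted one, so coda /k/ | onset /k/.
Putting it together: fwok.kok.
Classifying each syllable: /fwok/ (closed), /kok/ (closed).
Open syllables: 0.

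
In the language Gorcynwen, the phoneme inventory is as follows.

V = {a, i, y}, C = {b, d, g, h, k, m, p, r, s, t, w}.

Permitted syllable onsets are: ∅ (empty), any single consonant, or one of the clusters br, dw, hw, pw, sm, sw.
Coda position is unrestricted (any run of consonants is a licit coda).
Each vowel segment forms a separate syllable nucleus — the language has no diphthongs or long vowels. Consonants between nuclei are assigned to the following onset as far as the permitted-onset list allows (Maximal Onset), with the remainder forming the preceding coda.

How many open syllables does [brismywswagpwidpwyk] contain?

1

Nuclei (vowels): i, y, a, i, y → 5 syllables.
Between /i/ (V1) and /y/ (V2): /sm/ — entire cluster is a permitted onset → onset /sm/, coda ∅.
Between /y/ (V2) and /a/ (V3): /wsw/ splits as /w/ + /sw/ (/sw/ is the longest suffix that is a licit onset).
Between /a/ (V3) and /i/ (V4): /gpw/ splits as /g/ + /pw/ (/pw/ is the longest suffix that is a licit onset).
Between /i/ (V4) and /y/ (V5): /dpw/; trying suffixes from longest down, /pw/ is the first permitted one, so coda /d/ | onset /pw/.
So the parse is bri.smyw.swag.pwid.pwyk.
Classifying each syllable: /bri/ (open), /smyw/ (closed), /swag/ (closed), /pwid/ (closed), /pwyk/ (closed).
Open syllables: 1.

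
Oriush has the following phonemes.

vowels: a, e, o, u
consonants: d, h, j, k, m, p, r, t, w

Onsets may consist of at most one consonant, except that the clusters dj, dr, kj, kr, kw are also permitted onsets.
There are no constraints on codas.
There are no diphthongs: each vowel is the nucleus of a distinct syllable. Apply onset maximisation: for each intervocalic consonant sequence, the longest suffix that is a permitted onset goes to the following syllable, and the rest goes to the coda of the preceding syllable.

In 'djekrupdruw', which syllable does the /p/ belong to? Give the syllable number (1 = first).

Vowels present: e, u, u; each is a nucleus, giving 3 syllables.
/e…u/ gap (V1→V2): cluster /kr/ — /kr/ is itself a permitted onset, so the whole cluster goes right; preceding coda = ∅.
/u…u/ gap (V2→V3): /pdr/; trying suffixes from longest down, /dr/ is the first permitted one, so coda /p/ | onset /dr/.
Syllabification: dje.krup.druw.
The /p/ is in the coda of syllable 2 (/krup/).

2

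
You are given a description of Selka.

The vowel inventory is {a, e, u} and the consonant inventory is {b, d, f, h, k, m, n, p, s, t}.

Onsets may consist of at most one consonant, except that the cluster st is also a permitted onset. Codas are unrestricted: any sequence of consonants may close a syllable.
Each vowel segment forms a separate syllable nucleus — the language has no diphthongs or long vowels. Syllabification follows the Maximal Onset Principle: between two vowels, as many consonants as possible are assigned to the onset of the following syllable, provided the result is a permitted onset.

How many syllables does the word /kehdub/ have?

2

Vowels present: e, u; each is a nucleus, giving 2 syllables.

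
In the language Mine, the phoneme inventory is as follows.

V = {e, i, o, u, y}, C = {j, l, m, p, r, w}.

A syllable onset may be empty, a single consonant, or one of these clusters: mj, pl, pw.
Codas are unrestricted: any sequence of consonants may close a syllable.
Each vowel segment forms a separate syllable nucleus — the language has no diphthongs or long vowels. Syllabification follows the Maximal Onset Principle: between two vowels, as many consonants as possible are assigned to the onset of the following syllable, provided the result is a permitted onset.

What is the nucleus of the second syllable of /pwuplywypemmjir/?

y

Nuclei (vowels): u, y, y, e, i → 5 syllables.
The second nucleus (vowel 2 from the left) is /y/.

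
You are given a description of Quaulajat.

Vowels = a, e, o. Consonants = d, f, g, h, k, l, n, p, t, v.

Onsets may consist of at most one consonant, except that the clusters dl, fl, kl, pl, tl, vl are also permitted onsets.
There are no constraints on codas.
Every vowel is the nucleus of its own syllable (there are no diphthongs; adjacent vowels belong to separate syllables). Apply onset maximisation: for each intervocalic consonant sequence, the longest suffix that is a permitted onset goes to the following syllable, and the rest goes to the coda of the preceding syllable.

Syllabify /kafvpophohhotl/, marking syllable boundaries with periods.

kafv.pop.hoh.hotl

Vowels present: a, o, o, o; each is a nucleus, giving 4 syllables.
Between /a/ (V1) and /o/ (V2): /fvp/ splits as /fv/ + /p/ (/p/ is the longest suffix that is a licit onset).
Between /o/ (V2) and /o/ (V3): /ph/ — longest licit onset from the right is /h/, leaving /p/ as coda.
Between /o/ (V3) and /o/ (V4): cluster /hh/ — the longest permitted-onset suffix is /h/; onset = /h/, preceding coda = /h/.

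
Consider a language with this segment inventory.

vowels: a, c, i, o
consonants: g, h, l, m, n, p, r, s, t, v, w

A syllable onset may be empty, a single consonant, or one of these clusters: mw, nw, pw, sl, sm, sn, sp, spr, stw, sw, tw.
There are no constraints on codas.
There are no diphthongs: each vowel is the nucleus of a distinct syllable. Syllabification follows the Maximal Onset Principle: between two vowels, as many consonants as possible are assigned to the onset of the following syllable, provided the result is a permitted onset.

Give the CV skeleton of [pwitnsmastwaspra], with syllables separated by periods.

The vowels are i, a, a, a — 4 nuclei, so 4 syllables.
Between /i/ (V1) and /a/ (V2): /tnsm/ splits as /tn/ + /sm/ (/sm/ is the longest suffix that is a licit onset).
Between /a/ (V2) and /a/ (V3): /stw/ is a licit onset in full, so it all attaches to the next syllable.
Between /a/ (V3) and /a/ (V4): cluster /spr/ — /spr/ is itself a permitted onset, so the whole cluster goes right; preceding coda = ∅.
Syllabification: pwitn.sma.stwa.spra.
Mapping each syllable to C/V: /pwitn/ → CCVCC, /sma/ → CCV, /stwa/ → CCCV, /spra/ → CCCV.

CCVCC.CCV.CCCV.CCCV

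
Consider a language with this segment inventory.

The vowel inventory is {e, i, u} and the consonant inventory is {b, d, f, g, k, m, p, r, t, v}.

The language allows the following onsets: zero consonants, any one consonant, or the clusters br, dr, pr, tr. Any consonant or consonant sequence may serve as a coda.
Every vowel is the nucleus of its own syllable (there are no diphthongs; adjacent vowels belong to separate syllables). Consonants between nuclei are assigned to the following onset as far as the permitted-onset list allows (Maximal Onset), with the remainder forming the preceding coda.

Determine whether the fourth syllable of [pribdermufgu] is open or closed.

open

The vowels are i, e, u, u — 4 nuclei, so 4 syllables.
σ1/σ2 boundary: /bd/; trying suffixes from longest down, /d/ is the first permitted one, so coda /b/ | onset /d/.
σ2/σ3 boundary: /rm/ splits as /r/ + /m/ (/m/ is the longest suffix that is a licit onset).
σ3/σ4 boundary: /fg/; trying suffixes from longest down, /g/ is the first permitted one, so coda /f/ | onset /g/.
So the parse is prib.der.muf.gu.
Syllable 4 is /gu/; it ends in its nucleus with no coda, so it is open.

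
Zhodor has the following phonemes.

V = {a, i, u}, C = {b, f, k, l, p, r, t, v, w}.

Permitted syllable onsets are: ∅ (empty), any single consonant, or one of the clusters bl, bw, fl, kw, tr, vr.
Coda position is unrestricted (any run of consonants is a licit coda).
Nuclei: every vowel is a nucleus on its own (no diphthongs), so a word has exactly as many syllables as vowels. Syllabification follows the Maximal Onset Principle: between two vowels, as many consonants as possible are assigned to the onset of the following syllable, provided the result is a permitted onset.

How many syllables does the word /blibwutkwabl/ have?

Vowels present: i, u, a; each is a nucleus, giving 3 syllables.

3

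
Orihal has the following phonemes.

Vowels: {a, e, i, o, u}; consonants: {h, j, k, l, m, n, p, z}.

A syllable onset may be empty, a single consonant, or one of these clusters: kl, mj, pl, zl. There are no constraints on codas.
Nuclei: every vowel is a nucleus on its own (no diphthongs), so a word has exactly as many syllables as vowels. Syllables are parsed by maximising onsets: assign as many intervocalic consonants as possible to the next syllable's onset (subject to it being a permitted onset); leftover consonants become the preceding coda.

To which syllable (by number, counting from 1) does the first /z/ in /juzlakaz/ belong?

The vowels are u, a, a — 3 nuclei, so 3 syllables.
σ1/σ2 boundary: cluster /zl/ — /zl/ is itself a permitted onset, so the whole cluster goes right; preceding coda = ∅.
σ2/σ3 boundary: just /k/ — single C goes to the following onset.
Syllabification: ju.zla.kaz.
The first /z/ is in the onset of syllable 2 (/zla/).

2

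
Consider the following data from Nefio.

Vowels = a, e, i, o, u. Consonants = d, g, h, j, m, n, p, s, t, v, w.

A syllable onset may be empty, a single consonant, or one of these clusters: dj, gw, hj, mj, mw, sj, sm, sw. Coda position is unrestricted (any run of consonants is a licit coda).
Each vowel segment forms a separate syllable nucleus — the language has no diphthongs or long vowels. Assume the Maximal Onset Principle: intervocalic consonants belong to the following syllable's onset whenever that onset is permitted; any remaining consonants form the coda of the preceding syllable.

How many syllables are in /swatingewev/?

4

Vowels present: a, i, e, e; each is a nucleus, giving 4 syllables.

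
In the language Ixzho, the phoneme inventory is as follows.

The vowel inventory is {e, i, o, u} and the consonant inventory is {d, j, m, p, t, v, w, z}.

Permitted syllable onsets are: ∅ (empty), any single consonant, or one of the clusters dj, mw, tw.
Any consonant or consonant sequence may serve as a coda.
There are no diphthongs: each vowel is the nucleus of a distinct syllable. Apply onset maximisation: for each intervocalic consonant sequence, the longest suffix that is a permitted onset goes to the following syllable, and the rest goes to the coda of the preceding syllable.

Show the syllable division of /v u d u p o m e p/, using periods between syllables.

vu.du.po.mep

Nuclei (vowels): u, u, o, e → 4 syllables.
σ1/σ2 boundary: just /d/ — single C goes to the following onset.
σ2/σ3 boundary: just /p/ — single C goes to the following onset.
σ3/σ4 boundary: /m/ is a single consonant, so it becomes the next onset.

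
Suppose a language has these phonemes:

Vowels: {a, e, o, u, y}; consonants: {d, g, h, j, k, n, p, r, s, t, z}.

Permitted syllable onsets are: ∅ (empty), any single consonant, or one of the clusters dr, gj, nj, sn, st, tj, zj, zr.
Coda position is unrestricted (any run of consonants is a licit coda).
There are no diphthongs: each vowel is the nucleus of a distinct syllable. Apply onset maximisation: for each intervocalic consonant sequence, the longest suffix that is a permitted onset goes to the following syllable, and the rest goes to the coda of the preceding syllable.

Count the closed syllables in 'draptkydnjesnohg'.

3

Nuclei (vowels): a, y, e, o → 4 syllables.
/a…y/ gap (V1→V2): /ptk/ splits as /pt/ + /k/ (/k/ is the longest suffix that is a licit onset).
/y…e/ gap (V2→V3): /dnj/ splits as /d/ + /nj/ (/nj/ is the longest suffix that is a licit onset).
/e…o/ gap (V3→V4): /sn/ — entire cluster is a permitted onset → onset /sn/, coda ∅.
Syllabification: drapt.kyd.nje.snohg.
Classifying each syllable: /drapt/ (closed), /kyd/ (closed), /nje/ (open), /snohg/ (closed).
Closed syllables: 3.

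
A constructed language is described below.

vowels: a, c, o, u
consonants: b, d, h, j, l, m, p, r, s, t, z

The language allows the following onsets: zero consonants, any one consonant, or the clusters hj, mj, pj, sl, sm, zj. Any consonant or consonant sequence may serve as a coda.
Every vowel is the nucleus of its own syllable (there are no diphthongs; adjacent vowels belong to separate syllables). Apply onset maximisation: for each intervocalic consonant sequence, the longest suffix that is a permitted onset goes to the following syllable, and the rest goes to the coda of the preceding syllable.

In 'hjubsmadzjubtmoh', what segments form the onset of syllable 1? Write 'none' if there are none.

Vowels present: u, a, u, o; each is a nucleus, giving 4 syllables.
V1 /u/ – V2 /a/: /bsm/ — longest licit onset from the right is /sm/, leaving /b/ as coda.
V2 /a/ – V3 /u/: /dzj/; trying suffixes from longest down, /zj/ is the first permitted one, so coda /d/ | onset /zj/.
V3 /u/ – V4 /o/: /btm/ splits as /bt/ + /m/ (/m/ is the longest suffix that is a licit onset).
So the parse is hjub.smad.zjubt.moh.
Syllable 1 is /hjub/: onset /hj/, nucleus /u/, coda /b/.

hj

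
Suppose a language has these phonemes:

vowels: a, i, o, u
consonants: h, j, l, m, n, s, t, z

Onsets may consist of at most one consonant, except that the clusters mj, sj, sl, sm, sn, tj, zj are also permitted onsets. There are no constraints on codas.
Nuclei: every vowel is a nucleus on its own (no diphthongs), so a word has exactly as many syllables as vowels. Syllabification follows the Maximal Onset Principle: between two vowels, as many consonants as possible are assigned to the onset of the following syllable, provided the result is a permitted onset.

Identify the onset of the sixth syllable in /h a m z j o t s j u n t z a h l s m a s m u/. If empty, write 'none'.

The vowels are a, o, u, a, a, u — 6 nuclei, so 6 syllables.
/a…o/ gap (V1→V2): /mzj/ — longest licit onset from the right is /zj/, leaving /m/ as coda.
/o…u/ gap (V2→V3): /tsj/ — longest licit onset from the right is /sj/, leaving /t/ as coda.
/u…a/ gap (V3→V4): /ntz/ splits as /nt/ + /z/ (/z/ is the longest suffix that is a licit onset).
/a…a/ gap (V4→V5): cluster /hlsm/ — the longest permitted-onset suffix is /sm/; onset = /sm/, preceding coda = /hl/.
/a…u/ gap (V5→V6): /sm/ is a licit onset in full, so it all attaches to the next syllable.
Result: ham.zjot.sjunt.zahl.sma.smu.
Syllable 6 is /smu/: onset /sm/, nucleus /u/, coda ∅.

sm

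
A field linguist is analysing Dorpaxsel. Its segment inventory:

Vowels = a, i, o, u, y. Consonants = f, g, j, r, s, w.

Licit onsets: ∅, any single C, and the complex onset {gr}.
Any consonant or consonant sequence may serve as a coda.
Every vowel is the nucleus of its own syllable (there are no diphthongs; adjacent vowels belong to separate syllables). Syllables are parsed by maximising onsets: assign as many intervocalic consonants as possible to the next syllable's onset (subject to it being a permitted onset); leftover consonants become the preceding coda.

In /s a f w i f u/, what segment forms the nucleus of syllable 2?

i

The vowels are a, i, u — 3 nuclei, so 3 syllables.
The second nucleus (vowel 2 from the left) is /i/.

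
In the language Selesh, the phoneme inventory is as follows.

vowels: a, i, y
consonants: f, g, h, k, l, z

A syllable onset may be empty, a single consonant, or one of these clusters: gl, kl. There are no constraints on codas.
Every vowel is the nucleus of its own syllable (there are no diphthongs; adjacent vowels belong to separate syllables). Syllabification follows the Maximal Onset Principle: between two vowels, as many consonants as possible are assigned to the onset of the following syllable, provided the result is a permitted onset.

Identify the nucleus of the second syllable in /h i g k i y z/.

i

Nuclei (vowels): i, i, y → 3 syllables.
The second nucleus (vowel 2 from the left) is /i/.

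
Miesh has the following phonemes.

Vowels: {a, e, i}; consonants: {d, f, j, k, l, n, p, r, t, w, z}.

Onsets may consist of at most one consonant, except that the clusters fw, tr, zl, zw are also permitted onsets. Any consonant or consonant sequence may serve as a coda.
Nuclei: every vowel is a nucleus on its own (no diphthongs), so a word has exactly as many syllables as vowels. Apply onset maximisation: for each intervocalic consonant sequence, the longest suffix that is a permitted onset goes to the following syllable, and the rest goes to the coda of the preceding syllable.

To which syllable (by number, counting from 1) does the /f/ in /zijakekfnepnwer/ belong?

The vowels are i, a, e, e, e — 5 nuclei, so 5 syllables.
/i…a/ gap (V1→V2): just /j/ — single C goes to the following onset.
/a…e/ gap (V2→V3): just /k/ — single C goes to the following onset.
/e…e/ gap (V3→V4): /kfn/ splits as /kf/ + /n/ (/n/ is the longest suffix that is a licit onset).
/e…e/ gap (V4→V5): /pnw/; trying suffixes from longest down, /w/ is the first permitted one, so coda /pn/ | onset /w/.
So the parse is zi.ja.kekf.nepn.wer.
The /f/ is in the coda of syllable 3 (/kekf/).

3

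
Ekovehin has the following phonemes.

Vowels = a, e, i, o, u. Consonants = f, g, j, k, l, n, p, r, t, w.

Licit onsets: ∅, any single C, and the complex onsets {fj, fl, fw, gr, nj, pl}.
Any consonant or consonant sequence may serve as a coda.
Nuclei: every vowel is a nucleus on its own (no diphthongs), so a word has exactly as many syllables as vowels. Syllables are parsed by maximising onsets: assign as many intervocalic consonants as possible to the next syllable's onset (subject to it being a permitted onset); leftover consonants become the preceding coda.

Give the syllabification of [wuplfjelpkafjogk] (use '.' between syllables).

Nuclei (vowels): u, e, a, o → 4 syllables.
/u…e/ gap (V1→V2): cluster /plfj/ — the longest permitted-onset suffix is /fj/; onset = /fj/, preceding coda = /pl/.
/e…a/ gap (V2→V3): /lpk/; trying suffixes from longest down, /k/ is the first permitted one, so coda /lp/ | onset /k/.
/a…o/ gap (V3→V4): /fj/ — entire cluster is a permitted onset → onset /fj/, coda ∅.

wupl.fjelp.ka.fjogk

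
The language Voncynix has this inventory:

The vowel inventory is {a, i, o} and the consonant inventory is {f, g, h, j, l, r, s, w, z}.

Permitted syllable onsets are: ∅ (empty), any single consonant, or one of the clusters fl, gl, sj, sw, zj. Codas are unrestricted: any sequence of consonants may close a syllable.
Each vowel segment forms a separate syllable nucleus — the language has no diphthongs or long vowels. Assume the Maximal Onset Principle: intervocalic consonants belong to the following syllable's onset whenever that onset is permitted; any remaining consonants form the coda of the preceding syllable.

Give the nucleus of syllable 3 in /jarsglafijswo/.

i

Vowels present: a, a, i, o; each is a nucleus, giving 4 syllables.
The third nucleus (vowel 3 from the left) is /i/.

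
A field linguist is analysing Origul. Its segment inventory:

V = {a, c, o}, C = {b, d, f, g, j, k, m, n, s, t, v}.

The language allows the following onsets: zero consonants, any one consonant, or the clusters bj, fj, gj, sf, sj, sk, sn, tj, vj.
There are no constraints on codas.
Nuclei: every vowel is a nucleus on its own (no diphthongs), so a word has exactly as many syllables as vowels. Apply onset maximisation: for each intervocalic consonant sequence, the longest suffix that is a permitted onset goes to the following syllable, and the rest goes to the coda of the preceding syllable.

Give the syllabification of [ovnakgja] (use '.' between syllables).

Nuclei (vowels): o, a, a → 3 syllables.
Between /o/ (V1) and /a/ (V2): /vn/; trying suffixes from longest down, /n/ is the first permitted one, so coda /v/ | onset /n/.
Between /a/ (V2) and /a/ (V3): cluster /kgj/ — the longest permitted-onset suffix is /gj/; onset = /gj/, preceding coda = /k/.

ov.nak.gja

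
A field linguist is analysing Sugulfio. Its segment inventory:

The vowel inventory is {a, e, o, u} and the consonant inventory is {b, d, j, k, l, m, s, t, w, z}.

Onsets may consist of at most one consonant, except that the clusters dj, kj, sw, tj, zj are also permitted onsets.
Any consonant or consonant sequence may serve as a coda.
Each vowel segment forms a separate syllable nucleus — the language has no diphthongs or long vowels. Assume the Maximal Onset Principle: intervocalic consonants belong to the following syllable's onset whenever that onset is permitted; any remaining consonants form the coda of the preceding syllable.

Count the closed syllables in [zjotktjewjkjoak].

Vowels present: o, e, o, a; each is a nucleus, giving 4 syllables.
/o…e/ gap (V1→V2): cluster /tktj/ — the longest permitted-onset suffix is /tj/; onset = /tj/, preceding coda = /tk/.
/e…o/ gap (V2→V3): /wjkj/ — longest licit onset from the right is /kj/, leaving /wj/ as coda.
/o…a/ gap (V3→V4): nothing intervenes; syllable break is V.V.
So the parse is zjotk.tjewj.kjo.ak.
Classifying each syllable: /zjotk/ (closed), /tjewj/ (closed), /kjo/ (open), /ak/ (closed).
Closed syllables: 3.

3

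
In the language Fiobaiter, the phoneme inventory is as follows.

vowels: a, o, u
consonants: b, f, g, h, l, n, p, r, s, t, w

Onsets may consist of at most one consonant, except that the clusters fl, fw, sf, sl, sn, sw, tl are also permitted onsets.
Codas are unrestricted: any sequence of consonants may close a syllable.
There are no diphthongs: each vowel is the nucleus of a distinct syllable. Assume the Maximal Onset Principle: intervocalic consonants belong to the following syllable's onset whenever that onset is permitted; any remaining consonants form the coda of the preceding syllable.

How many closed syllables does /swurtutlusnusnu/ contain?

Nuclei (vowels): u, u, u, u, u → 5 syllables.
V1 /u/ – V2 /u/: /rt/; trying suffixes from longest down, /t/ is the first permitted one, so coda /r/ | onset /t/.
V2 /u/ – V3 /u/: /tl/ — entire cluster is a permitted onset → onset /tl/, coda ∅.
V3 /u/ – V4 /u/: cluster /sn/ — /sn/ is itself a permitted onset, so the whole cluster goes right; preceding coda = ∅.
V4 /u/ – V5 /u/: /sn/ is a licit onset in full, so it all attaches to the next syllable.
Result: swur.tu.tlu.snu.snu.
Classifying each syllable: /swur/ (closed), /tu/ (open), /tlu/ (open), /snu/ (open), /snu/ (open).
Closed syllables: 1.

1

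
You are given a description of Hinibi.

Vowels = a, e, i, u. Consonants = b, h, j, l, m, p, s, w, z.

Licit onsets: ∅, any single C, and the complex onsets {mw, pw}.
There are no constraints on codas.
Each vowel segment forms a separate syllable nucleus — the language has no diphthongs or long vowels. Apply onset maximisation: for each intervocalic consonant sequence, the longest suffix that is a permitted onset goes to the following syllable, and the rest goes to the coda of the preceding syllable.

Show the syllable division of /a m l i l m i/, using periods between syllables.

am.lil.mi

Vowels present: a, i, i; each is a nucleus, giving 3 syllables.
σ1/σ2 boundary: /ml/ — longest licit onset from the right is /l/, leaving /m/ as coda.
σ2/σ3 boundary: /lm/ — longest licit onset from the right is /m/, leaving /l/ as coda.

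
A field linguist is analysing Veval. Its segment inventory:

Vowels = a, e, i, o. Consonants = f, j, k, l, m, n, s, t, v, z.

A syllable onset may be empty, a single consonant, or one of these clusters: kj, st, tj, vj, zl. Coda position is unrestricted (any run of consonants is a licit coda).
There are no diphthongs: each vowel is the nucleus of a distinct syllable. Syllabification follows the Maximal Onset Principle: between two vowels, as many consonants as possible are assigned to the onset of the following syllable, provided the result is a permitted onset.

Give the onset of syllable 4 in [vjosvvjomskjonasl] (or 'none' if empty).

Vowels present: o, o, o, a; each is a nucleus, giving 4 syllables.
V1 /o/ – V2 /o/: cluster /svvj/ — the longest permitted-onset suffix is /vj/; onset = /vj/, preceding coda = /sv/.
V2 /o/ – V3 /o/: /mskj/ splits as /ms/ + /kj/ (/kj/ is the longest suffix that is a licit onset).
V3 /o/ – V4 /a/: /n/ → onset of the next syllable (single consonants are always licit onsets).
Result: vjosv.vjoms.kjo.nasl.
Syllable 4 is /nasl/: onset /n/, nucleus /a/, coda /sl/.

n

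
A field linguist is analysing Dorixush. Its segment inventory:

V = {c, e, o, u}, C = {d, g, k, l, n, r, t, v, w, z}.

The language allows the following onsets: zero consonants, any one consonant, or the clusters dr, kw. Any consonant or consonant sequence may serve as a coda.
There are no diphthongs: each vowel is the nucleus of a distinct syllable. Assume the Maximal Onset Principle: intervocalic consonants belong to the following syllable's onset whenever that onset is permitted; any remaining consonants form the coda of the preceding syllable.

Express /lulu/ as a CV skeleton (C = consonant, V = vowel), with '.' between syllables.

CV.CV

Nuclei (vowels): u, u → 2 syllables.
σ1/σ2 boundary: /l/ is a single consonant, so it becomes the next onset.
So the parse is lu.lu.
Mapping each syllable to C/V: /lu/ → CV, /lu/ → CV.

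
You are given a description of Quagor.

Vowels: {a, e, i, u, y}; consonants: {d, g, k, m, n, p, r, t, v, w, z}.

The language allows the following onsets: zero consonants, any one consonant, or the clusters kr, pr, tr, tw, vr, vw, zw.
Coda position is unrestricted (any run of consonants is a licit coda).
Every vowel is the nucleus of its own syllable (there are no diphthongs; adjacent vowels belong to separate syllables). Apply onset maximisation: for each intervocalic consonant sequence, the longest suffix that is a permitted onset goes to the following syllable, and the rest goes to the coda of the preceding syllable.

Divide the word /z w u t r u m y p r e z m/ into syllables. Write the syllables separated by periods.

Nuclei (vowels): u, u, y, e → 4 syllables.
Between /u/ (V1) and /u/ (V2): /tr/ — entire cluster is a permitted onset → onset /tr/, coda ∅.
Between /u/ (V2) and /y/ (V3): just /m/ — single C goes to the following onset.
Between /y/ (V3) and /e/ (V4): /pr/ is a licit onset in full, so it all attaches to the next syllable.

zwu.tru.my.prezm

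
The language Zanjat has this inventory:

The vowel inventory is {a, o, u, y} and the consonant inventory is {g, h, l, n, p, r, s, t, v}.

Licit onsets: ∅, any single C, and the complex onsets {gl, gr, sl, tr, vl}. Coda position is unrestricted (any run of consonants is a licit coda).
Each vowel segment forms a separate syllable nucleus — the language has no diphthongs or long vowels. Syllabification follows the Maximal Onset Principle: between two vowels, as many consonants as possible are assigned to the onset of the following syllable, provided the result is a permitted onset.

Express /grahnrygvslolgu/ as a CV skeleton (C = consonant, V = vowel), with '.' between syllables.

CCVCC.CVCC.CCVC.CV

Vowels present: a, y, o, u; each is a nucleus, giving 4 syllables.
Between /a/ (V1) and /y/ (V2): /hnr/ — longest licit onset from the right is /r/, leaving /hn/ as coda.
Between /y/ (V2) and /o/ (V3): /gvsl/ — longest licit onset from the right is /sl/, leaving /gv/ as coda.
Between /o/ (V3) and /u/ (V4): cluster /lg/ — the longest permitted-onset suffix is /g/; onset = /g/, preceding coda = /l/.
Result: grahn.rygv.slol.gu.
Mapping each syllable to C/V: /grahn/ → CCVCC, /rygv/ → CVCC, /slol/ → CCVC, /gu/ → CV.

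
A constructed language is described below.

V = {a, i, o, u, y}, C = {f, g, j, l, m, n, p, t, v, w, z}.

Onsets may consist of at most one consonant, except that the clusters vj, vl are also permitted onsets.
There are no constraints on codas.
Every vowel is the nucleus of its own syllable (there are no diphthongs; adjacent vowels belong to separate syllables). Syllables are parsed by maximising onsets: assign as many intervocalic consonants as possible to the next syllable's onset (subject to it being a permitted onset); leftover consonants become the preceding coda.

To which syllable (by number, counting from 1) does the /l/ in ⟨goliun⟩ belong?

Vowels present: o, i, u; each is a nucleus, giving 3 syllables.
V1 /o/ – V2 /i/: just /l/ — single C goes to the following onset.
V2 /i/ – V3 /u/: nothing intervenes; syllable break is V.V.
Putting it together: go.li.un.
The /l/ is in the onset of syllable 2 (/li/).

2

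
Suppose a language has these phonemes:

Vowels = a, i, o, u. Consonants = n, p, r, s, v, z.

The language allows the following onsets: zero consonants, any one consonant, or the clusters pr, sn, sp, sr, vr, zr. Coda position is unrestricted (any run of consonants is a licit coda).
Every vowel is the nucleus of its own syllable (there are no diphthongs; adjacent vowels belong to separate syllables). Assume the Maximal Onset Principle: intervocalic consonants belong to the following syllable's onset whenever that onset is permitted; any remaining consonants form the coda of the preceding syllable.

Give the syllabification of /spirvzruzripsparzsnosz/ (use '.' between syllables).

spirv.zru.zrip.sparz.snosz

The vowels are i, u, i, a, o — 5 nuclei, so 5 syllables.
Between /i/ (V1) and /u/ (V2): /rvzr/ splits as /rv/ + /zr/ (/zr/ is the longest suffix that is a licit onset).
Between /u/ (V2) and /i/ (V3): /zr/ — entire cluster is a permitted onset → onset /zr/, coda ∅.
Between /i/ (V3) and /a/ (V4): cluster /psp/ — the longest permitted-onset suffix is /sp/; onset = /sp/, preceding coda = /p/.
Between /a/ (V4) and /o/ (V5): /rzsn/ — longest licit onset from the right is /sn/, leaving /rz/ as coda.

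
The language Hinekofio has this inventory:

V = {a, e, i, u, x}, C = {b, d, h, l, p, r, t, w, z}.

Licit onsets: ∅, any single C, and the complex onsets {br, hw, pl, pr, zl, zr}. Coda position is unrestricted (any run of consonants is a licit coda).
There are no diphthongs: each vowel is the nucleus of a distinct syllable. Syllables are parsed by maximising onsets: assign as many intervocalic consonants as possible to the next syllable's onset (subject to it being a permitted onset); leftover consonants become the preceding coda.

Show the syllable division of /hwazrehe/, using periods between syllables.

hwa.zre.he

The vowels are a, e, e — 3 nuclei, so 3 syllables.
σ1/σ2 boundary: /zr/ is a licit onset in full, so it all attaches to the next syllable.
σ2/σ3 boundary: /h/ is a single consonant, so it becomes the next onset.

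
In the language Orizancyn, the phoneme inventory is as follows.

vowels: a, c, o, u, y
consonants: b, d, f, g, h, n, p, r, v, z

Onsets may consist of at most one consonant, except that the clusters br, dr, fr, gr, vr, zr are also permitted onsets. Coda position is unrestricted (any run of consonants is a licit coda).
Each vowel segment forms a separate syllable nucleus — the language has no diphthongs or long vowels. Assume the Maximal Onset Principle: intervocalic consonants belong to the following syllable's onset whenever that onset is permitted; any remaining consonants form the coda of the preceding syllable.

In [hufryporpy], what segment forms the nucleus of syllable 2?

Nuclei (vowels): u, y, o, y → 4 syllables.
The second nucleus (vowel 2 from the left) is /y/.

y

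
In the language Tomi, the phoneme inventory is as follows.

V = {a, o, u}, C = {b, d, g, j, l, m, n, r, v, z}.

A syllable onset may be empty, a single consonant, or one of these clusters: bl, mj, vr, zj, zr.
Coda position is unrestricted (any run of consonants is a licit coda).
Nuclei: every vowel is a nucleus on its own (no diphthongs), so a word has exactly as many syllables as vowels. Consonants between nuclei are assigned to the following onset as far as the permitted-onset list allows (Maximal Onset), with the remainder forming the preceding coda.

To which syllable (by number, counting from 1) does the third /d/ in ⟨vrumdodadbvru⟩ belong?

The vowels are u, o, a, u — 4 nuclei, so 4 syllables.
/u…o/ gap (V1→V2): cluster /md/ — the longest permitted-onset suffix is /d/; onset = /d/, preceding coda = /m/.
/o…a/ gap (V2→V3): /d/ is a single consonant, so it becomes the next onset.
/a…u/ gap (V3→V4): /dbvr/; trying suffixes from longest down, /vr/ is the first permitted one, so coda /db/ | onset /vr/.
Putting it together: vrum.do.dadb.vru.
The third /d/ is in the coda of syllable 3 (/dadb/).

3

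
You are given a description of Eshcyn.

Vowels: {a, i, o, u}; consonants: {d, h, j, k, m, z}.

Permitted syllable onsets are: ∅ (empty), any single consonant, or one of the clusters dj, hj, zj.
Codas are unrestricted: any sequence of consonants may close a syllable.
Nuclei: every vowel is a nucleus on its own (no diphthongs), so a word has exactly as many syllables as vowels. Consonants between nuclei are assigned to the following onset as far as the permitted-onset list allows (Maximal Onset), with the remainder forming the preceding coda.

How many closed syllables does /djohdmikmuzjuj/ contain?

Vowels present: o, i, u, u; each is a nucleus, giving 4 syllables.
Between /o/ (V1) and /i/ (V2): cluster /hdm/ — the longest permitted-onset suffix is /m/; onset = /m/, preceding coda = /hd/.
Between /i/ (V2) and /u/ (V3): /km/ — longest licit onset from the right is /m/, leaving /k/ as coda.
Between /u/ (V3) and /u/ (V4): cluster /zj/ — /zj/ is itself a permitted onset, so the whole cluster goes right; preceding coda = ∅.
Putting it together: djohd.mik.mu.zjuj.
Classifying each syllable: /djohd/ (closed), /mik/ (closed), /mu/ (open), /zjuj/ (closed).
Closed syllables: 3.

3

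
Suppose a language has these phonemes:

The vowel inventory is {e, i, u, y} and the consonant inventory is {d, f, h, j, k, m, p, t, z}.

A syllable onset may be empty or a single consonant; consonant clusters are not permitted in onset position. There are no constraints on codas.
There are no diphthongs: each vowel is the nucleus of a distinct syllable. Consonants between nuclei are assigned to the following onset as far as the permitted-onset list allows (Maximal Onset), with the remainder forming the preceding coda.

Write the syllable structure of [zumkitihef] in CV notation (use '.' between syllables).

The vowels are u, i, i, e — 4 nuclei, so 4 syllables.
σ1/σ2 boundary: cluster /mk/ — the longest permitted-onset suffix is /k/; onset = /k/, preceding coda = /m/.
σ2/σ3 boundary: just /t/ — single C goes to the following onset.
σ3/σ4 boundary: /h/ is a single consonant, so it becomes the next onset.
Syllabification: zum.ki.ti.hef.
Mapping each syllable to C/V: /zum/ → CVC, /ki/ → CV, /ti/ → CV, /hef/ → CVC.

CVC.CV.CV.CVC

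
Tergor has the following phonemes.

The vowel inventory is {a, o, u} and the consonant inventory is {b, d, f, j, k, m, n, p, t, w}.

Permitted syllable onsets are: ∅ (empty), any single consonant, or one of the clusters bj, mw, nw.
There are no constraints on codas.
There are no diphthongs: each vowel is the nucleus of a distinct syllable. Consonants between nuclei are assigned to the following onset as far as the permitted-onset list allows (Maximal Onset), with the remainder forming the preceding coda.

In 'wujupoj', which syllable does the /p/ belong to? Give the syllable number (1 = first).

The vowels are u, u, o — 3 nuclei, so 3 syllables.
Between /u/ (V1) and /u/ (V2): /j/ is a single consonant, so it becomes the next onset.
Between /u/ (V2) and /o/ (V3): /p/ → onset of the next syllable (single consonants are always licit onsets).
So the parse is wu.ju.poj.
The /p/ is in the onset of syllable 3 (/poj/).

3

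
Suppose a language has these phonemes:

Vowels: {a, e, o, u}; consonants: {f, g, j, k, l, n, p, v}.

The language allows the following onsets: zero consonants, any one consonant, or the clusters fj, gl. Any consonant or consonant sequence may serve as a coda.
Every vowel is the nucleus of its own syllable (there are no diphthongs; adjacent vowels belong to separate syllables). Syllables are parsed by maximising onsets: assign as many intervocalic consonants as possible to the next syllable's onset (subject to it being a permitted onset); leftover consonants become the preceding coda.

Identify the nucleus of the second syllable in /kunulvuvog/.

u

Vowels present: u, u, u, o; each is a nucleus, giving 4 syllables.
The second nucleus (vowel 2 from the left) is /u/.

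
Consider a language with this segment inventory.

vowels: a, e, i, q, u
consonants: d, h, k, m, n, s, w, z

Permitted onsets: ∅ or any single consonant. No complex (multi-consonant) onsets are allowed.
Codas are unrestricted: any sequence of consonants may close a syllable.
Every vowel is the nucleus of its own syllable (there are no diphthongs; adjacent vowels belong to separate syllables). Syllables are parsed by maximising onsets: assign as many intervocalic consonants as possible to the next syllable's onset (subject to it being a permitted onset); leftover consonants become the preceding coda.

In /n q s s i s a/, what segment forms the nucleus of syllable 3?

Vowels present: q, i, a; each is a nucleus, giving 3 syllables.
The third nucleus (vowel 3 from the left) is /a/.

a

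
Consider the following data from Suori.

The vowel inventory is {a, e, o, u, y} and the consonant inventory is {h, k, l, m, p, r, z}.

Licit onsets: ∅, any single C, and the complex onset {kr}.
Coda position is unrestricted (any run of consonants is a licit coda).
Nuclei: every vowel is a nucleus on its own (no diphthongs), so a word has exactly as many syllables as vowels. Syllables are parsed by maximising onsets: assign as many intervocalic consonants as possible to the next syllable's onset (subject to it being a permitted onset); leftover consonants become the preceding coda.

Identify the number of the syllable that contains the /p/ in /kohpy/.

2

Nuclei (vowels): o, y → 2 syllables.
σ1/σ2 boundary: cluster /hp/ — the longest permitted-onset suffix is /p/; onset = /p/, preceding coda = /h/.
Syllabification: koh.py.
The /p/ is in the onset of syllable 2 (/py/).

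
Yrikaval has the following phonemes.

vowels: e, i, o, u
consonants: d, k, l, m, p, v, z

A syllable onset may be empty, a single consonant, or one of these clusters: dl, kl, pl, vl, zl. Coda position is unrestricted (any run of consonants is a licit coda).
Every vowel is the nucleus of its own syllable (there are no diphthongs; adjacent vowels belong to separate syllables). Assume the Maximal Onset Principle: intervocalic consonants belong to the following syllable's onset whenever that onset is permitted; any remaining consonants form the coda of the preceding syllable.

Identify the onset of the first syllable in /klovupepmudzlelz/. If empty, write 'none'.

Nuclei (vowels): o, u, e, u, e → 5 syllables.
/o…u/ gap (V1→V2): /v/ is a single consonant, so it becomes the next onset.
/u…e/ gap (V2→V3): just /p/ — single C goes to the following onset.
/e…u/ gap (V3→V4): cluster /pm/ — the longest permitted-onset suffix is /m/; onset = /m/, preceding coda = /p/.
/u…e/ gap (V4→V5): /dzl/; trying suffixes from longest down, /zl/ is the first permitted one, so coda /d/ | onset /zl/.
Putting it together: klo.vu.pep.mud.zlelz.
Syllable 1 is /klo/: onset /kl/, nucleus /o/, coda ∅.

kl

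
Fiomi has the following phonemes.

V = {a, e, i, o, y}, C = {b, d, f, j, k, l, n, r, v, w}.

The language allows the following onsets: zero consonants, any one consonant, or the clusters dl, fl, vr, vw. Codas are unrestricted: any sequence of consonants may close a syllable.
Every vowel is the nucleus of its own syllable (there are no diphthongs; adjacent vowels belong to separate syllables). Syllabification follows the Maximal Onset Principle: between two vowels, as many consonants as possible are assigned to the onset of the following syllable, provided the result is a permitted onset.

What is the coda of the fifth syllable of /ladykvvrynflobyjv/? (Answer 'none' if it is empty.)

Vowels present: a, y, y, o, y; each is a nucleus, giving 5 syllables.
σ1/σ2 boundary: /d/ → onset of the next syllable (single consonants are always licit onsets).
σ2/σ3 boundary: /kvvr/ — longest licit onset from the right is /vr/, leaving /kv/ as coda.
σ3/σ4 boundary: /nfl/ splits as /n/ + /fl/ (/fl/ is the longest suffix that is a licit onset).
σ4/σ5 boundary: /b/ is a single consonant, so it becomes the next onset.
Syllabification: la.dykv.vryn.flo.byjv.
Syllable 5 is /byjv/: onset /b/, nucleus /y/, coda /jv/.

jv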